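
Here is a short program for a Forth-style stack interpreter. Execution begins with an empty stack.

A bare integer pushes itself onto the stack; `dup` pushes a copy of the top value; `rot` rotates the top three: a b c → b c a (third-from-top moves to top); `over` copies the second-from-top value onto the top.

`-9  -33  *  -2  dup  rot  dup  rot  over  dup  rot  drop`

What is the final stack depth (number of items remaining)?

-9   → -9
-33  → -9 -33
*    → 297
-2   → 297 -2
dup  → 297 -2 -2
rot  → -2 -2 297
dup  → -2 -2 297 297
rot  → -2 297 297 -2
over → -2 297 297 -2 297
dup  → -2 297 297 -2 297 297
rot  → -2 297 297 297 297 -2
drop → -2 297 297 297 297

5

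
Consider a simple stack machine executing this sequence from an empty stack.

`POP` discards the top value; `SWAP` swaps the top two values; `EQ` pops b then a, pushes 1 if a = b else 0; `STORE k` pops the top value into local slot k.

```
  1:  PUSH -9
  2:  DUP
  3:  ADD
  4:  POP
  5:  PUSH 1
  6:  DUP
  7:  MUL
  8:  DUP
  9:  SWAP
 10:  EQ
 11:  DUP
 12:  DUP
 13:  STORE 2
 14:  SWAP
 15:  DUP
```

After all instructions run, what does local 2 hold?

1

PUSH -9 : -9
DUP     : -9 -9
ADD     : -18
POP     : (empty)
PUSH 1  : 1
DUP     : 1 1
MUL     : 1
DUP     : 1 1
SWAP    : 1 1
EQ      : 1
DUP     : 1 1
DUP     : 1 1 1
STORE 2 : 1 1
SWAP    : 1 1
DUP     : 1 1 1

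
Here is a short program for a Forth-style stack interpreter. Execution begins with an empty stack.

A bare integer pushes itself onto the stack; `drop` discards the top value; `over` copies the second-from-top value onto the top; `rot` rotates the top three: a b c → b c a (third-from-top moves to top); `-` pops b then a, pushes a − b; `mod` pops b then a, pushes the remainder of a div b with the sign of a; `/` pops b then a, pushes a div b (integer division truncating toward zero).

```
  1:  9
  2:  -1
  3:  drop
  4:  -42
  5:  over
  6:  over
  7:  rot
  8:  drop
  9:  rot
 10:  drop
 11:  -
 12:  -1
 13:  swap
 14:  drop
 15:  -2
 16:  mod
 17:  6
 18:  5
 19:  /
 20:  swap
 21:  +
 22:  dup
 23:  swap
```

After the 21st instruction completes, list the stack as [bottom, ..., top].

[0]

9    -> [9]
-1   -> [9, -1]
drop -> [9]
-42  -> [9, -42]
over -> [9, -42, 9]
over -> [9, -42, 9, -42]
rot  -> [9, 9, -42, -42]
drop -> [9, 9, -42]
rot  -> [9, -42, 9]
drop -> [9, -42]
-    -> [51]
-1   -> [51, -1]
swap -> [-1, 51]
drop -> [-1]
-2   -> [-1, -2]
mod  -> [-1]
6    -> [-1, 6]
5    -> [-1, 6, 5]
/    -> [-1, 1]
swap -> [1, -1]
+    -> [0]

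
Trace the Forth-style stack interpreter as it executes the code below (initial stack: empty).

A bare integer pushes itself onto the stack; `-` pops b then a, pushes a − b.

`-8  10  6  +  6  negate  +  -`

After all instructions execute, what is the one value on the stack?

-18

-8     : -8
10     : -8 10
6      : -8 10 6
+      : -8 16
6      : -8 16 6
negate : -8 16 -6
+      : -8 10
-      : -18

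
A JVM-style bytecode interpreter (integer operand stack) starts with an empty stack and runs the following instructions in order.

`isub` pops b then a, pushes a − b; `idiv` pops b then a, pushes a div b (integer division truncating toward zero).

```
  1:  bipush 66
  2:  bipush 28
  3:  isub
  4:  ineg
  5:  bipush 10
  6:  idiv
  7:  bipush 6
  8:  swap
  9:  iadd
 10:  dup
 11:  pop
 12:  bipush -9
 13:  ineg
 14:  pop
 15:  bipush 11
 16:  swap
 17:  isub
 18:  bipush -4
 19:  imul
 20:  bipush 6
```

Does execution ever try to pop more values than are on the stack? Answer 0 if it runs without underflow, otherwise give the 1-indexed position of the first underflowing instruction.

0

bipush 66 → 66
bipush 28 → 66 28
isub      → 38
ineg      → -38
bipush 10 → -38 10
idiv      → -3
bipush 6  → -3 6
swap      → 6 -3
iadd      → 3
dup       → 3 3
pop       → 3
bipush -9 → 3 -9
ineg      → 3 9
pop       → 3
bipush 11 → 3 11
swap      → 11 3
isub      → 8
bipush -4 → 8 -4
imul      → -32
bipush 6  → -32 6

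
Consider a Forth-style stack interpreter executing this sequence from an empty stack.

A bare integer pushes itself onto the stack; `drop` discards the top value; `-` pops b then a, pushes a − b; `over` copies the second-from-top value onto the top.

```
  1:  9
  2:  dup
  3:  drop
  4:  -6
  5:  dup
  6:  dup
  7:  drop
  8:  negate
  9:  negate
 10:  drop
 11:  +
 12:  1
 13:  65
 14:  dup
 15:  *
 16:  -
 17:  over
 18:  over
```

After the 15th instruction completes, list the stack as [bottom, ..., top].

9      : [9]
dup    : [9, 9]
drop   : [9]
-6     : [9, -6]
dup    : [9, -6, -6]
dup    : [9, -6, -6, -6]
drop   : [9, -6, -6]
negate : [9, -6, 6]
negate : [9, -6, -6]
drop   : [9, -6]
+      : [3]
1      : [3, 1]
65     : [3, 1, 65]
dup    : [3, 1, 65, 65]
*      : [3, 1, 4225]

[3, 1, 4225]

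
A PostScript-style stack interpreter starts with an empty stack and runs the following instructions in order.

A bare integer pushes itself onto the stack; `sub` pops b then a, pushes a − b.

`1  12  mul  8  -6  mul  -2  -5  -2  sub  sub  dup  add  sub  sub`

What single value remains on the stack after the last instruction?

62

1   -> 1
12  -> 1 12
mul -> 12
8   -> 12 8
-6  -> 12 8 -6
mul -> 12 -48
-2  -> 12 -48 -2
-5  -> 12 -48 -2 -5
-2  -> 12 -48 -2 -5 -2
sub -> 12 -48 -2 -3
sub -> 12 -48 1
dup -> 12 -48 1 1
add -> 12 -48 2
sub -> 12 -50
sub -> 62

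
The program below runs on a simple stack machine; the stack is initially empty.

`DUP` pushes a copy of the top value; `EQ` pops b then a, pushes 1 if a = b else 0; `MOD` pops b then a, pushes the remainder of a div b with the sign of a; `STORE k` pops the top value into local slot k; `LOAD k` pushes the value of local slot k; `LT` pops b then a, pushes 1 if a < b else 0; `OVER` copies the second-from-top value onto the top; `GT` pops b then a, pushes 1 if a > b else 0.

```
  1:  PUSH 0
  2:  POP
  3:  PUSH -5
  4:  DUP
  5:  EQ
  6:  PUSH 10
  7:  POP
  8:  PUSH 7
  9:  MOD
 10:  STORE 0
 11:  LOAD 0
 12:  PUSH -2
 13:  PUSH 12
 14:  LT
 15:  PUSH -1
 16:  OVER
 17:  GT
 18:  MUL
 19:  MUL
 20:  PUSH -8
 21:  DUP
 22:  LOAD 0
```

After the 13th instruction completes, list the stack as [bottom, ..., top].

PUSH 0  : [0]
POP     : []
PUSH -5 : [-5]
DUP     : [-5, -5]
EQ      : [1]
PUSH 10 : [1, 10]
POP     : [1]
PUSH 7  : [1, 7]
MOD     : [1]
STORE 0 : []
LOAD 0  : [1]
PUSH -2 : [1, -2]
PUSH 12 : [1, -2, 12]

[1, -2, 12]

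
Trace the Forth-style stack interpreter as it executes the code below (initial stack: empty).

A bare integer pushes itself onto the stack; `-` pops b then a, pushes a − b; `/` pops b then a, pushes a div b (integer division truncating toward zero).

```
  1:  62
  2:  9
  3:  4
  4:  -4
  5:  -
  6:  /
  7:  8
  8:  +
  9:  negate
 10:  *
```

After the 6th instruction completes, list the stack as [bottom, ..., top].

[62, 1]

62  62
9   62 9
4   62 9 4
-4  62 9 4 -4
-   62 9 8
/   62 1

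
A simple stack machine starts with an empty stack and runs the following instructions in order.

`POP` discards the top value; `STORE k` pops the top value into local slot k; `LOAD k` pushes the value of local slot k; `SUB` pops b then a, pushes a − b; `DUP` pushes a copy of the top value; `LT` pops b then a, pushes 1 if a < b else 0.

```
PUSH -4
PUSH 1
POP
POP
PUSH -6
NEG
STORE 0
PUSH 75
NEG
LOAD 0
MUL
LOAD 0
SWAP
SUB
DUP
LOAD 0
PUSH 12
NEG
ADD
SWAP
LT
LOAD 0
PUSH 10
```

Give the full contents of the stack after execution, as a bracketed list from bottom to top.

[456, 1, 6, 10]

PUSH -4 -> [-4]
PUSH 1  -> [-4, 1]
POP     -> [-4]
POP     -> []
PUSH -6 -> [-6]
NEG     -> [6]
STORE 0 -> []
PUSH 75 -> [75]
NEG     -> [-75]
LOAD 0  -> [-75, 6]
MUL     -> [-450]
LOAD 0  -> [-450, 6]
SWAP    -> [6, -450]
SUB     -> [456]
DUP     -> [456, 456]
LOAD 0  -> [456, 456, 6]
PUSH 12 -> [456, 456, 6, 12]
NEG     -> [456, 456, 6, -12]
ADD     -> [456, 456, -6]
SWAP    -> [456, -6, 456]
LT      -> [456, 1]
LOAD 0  -> [456, 1, 6]
PUSH 10 -> [456, 1, 6, 10]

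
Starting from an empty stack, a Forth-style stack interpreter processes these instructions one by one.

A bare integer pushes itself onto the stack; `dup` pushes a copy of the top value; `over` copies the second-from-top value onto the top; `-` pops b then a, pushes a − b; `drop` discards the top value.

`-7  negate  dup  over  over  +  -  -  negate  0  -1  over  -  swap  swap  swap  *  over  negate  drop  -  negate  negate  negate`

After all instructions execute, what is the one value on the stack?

14

-7     : -7
negate : 7
dup    : 7 7
over   : 7 7 7
over   : 7 7 7 7
+      : 7 7 14
-      : 7 -7
-      : 14
negate : -14
0      : -14 0
-1     : -14 0 -1
over   : -14 0 -1 0
-      : -14 0 -1
swap   : -14 -1 0
swap   : -14 0 -1
swap   : -14 -1 0
*      : -14 0
over   : -14 0 -14
negate : -14 0 14
drop   : -14 0
-      : -14
negate : 14
negate : -14
negate : 14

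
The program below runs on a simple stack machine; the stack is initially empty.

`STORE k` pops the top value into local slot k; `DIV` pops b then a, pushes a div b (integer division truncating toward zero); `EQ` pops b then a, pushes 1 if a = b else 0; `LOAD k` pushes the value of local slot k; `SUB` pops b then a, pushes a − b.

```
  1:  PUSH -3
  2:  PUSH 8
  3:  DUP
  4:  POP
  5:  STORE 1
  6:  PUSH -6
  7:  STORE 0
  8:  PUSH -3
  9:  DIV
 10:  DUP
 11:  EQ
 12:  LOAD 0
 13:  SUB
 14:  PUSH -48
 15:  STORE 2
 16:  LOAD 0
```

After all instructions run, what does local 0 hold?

-6

PUSH -3   -3
PUSH 8    -3 8
DUP       -3 8 8
POP       -3 8
STORE 1   -3
PUSH -6   -3 -6
STORE 0   -3
PUSH -3   -3 -3
DIV       1
DUP       1 1
EQ        1
LOAD 0    1 -6
SUB       7
PUSH -48  7 -48
STORE 2   7
LOAD 0    7 -6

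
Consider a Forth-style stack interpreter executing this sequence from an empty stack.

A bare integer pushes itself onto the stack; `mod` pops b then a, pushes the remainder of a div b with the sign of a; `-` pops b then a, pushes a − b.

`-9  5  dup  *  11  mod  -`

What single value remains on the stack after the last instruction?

-9   [-9]
5    [-9, 5]
dup  [-9, 5, 5]
*    [-9, 25]
11   [-9, 25, 11]
mod  [-9, 3]
-    [-12]

-12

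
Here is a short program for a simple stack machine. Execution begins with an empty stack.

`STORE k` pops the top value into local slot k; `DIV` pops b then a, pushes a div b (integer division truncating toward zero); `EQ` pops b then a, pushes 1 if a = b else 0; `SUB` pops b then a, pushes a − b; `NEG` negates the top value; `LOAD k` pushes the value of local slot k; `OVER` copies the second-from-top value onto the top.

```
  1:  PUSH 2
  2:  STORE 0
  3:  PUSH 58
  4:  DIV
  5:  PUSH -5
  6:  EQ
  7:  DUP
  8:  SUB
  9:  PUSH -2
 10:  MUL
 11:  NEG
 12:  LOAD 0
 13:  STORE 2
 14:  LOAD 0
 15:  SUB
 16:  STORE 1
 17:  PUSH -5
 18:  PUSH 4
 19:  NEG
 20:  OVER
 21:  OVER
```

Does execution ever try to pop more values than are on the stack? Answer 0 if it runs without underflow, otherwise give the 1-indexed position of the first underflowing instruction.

4

PUSH 2   2
STORE 0  (empty)
PUSH 58  58
DIV  — needs 2 operands, stack has 1 → underflow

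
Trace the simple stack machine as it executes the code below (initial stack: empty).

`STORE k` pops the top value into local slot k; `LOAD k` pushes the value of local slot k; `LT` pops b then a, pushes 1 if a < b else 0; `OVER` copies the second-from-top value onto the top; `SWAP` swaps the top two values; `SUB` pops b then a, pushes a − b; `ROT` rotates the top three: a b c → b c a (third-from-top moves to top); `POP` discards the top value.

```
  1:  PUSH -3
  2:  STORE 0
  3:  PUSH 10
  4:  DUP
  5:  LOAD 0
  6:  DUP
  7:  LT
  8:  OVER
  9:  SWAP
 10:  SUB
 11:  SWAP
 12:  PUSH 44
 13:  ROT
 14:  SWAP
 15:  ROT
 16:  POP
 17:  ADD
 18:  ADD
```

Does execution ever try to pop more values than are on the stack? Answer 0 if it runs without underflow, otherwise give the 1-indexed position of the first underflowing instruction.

PUSH -3 → [-3]
STORE 0 → []
PUSH 10 → [10]
DUP     → [10, 10]
LOAD 0  → [10, 10, -3]
DUP     → [10, 10, -3, -3]
LT      → [10, 10, 0]
OVER    → [10, 10, 0, 10]
SWAP    → [10, 10, 10, 0]
SUB     → [10, 10, 10]
SWAP    → [10, 10, 10]
PUSH 44 → [10, 10, 10, 44]
ROT     → [10, 10, 44, 10]
SWAP    → [10, 10, 10, 44]
ROT     → [10, 10, 44, 10]
POP     → [10, 10, 44]
ADD     → [10, 54]
ADD     → [64]

0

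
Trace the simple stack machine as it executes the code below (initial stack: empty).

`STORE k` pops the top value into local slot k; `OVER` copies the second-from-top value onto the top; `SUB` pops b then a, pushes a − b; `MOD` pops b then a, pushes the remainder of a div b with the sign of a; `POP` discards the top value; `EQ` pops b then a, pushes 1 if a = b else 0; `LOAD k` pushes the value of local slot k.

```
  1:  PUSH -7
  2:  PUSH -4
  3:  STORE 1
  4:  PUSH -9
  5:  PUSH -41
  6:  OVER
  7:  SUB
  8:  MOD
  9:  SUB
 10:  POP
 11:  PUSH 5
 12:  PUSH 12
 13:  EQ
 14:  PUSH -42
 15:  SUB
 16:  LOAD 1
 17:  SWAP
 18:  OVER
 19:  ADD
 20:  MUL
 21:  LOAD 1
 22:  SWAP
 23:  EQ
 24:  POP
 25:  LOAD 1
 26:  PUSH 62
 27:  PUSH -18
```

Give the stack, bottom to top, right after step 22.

[-4, -152]

PUSH -7  -> -7
PUSH -4  -> -7 -4
STORE 1  -> -7
PUSH -9  -> -7 -9
PUSH -41 -> -7 -9 -41
OVER     -> -7 -9 -41 -9
SUB      -> -7 -9 -32
MOD      -> -7 -9
SUB      -> 2
POP      -> (empty)
PUSH 5   -> 5
PUSH 12  -> 5 12
EQ       -> 0
PUSH -42 -> 0 -42
SUB      -> 42
LOAD 1   -> 42 -4
SWAP     -> -4 42
OVER     -> -4 42 -4
ADD      -> -4 38
MUL      -> -152
LOAD 1   -> -152 -4
SWAP     -> -4 -152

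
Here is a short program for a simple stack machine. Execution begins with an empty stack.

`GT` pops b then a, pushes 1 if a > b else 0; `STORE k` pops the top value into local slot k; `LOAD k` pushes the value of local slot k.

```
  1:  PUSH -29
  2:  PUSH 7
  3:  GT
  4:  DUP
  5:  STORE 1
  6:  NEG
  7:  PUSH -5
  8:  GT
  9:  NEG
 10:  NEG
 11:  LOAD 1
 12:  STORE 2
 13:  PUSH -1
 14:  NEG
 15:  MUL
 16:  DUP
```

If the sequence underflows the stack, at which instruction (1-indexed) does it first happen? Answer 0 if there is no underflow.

0

PUSH -29 → [-29]
PUSH 7   → [-29, 7]
GT       → [0]
DUP      → [0, 0]
STORE 1  → [0]
NEG      → [0]
PUSH -5  → [0, -5]
GT       → [1]
NEG      → [-1]
NEG      → [1]
LOAD 1   → [1, 0]
STORE 2  → [1]
PUSH -1  → [1, -1]
NEG      → [1, 1]
MUL      → [1]
DUP      → [1, 1]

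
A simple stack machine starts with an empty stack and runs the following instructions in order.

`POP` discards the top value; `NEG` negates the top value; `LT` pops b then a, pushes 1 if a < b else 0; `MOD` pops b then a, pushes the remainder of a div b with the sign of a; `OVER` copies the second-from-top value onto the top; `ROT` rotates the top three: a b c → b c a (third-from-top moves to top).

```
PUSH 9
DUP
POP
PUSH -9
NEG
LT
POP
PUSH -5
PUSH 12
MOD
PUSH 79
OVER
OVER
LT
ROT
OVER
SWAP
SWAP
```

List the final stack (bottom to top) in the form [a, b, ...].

PUSH 9  → [9]
DUP     → [9, 9]
POP     → [9]
PUSH -9 → [9, -9]
NEG     → [9, 9]
LT      → [0]
POP     → []
PUSH -5 → [-5]
PUSH 12 → [-5, 12]
MOD     → [-5]
PUSH 79 → [-5, 79]
OVER    → [-5, 79, -5]
OVER    → [-5, 79, -5, 79]
LT      → [-5, 79, 1]
ROT     → [79, 1, -5]
OVER    → [79, 1, -5, 1]
SWAP    → [79, 1, 1, -5]
SWAP    → [79, 1, -5, 1]

[79, 1, -5, 1]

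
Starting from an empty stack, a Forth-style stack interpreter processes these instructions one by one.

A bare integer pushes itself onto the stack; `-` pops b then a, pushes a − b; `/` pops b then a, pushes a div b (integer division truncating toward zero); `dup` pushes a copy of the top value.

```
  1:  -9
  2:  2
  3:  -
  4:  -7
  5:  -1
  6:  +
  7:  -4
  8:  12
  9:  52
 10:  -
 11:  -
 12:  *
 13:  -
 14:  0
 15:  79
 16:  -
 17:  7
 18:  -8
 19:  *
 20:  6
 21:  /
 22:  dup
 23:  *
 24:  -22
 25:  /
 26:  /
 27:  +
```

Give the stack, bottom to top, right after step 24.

[277, -79, 81, -22]

-9  → [-9]
2   → [-9, 2]
-   → [-11]
-7  → [-11, -7]
-1  → [-11, -7, -1]
+   → [-11, -8]
-4  → [-11, -8, -4]
12  → [-11, -8, -4, 12]
52  → [-11, -8, -4, 12, 52]
-   → [-11, -8, -4, -40]
-   → [-11, -8, 36]
*   → [-11, -288]
-   → [277]
0   → [277, 0]
79  → [277, 0, 79]
-   → [277, -79]
7   → [277, -79, 7]
-8  → [277, -79, 7, -8]
*   → [277, -79, -56]
6   → [277, -79, -56, 6]
/   → [277, -79, -9]
dup → [277, -79, -9, -9]
*   → [277, -79, 81]
-22 → [277, -79, 81, -22]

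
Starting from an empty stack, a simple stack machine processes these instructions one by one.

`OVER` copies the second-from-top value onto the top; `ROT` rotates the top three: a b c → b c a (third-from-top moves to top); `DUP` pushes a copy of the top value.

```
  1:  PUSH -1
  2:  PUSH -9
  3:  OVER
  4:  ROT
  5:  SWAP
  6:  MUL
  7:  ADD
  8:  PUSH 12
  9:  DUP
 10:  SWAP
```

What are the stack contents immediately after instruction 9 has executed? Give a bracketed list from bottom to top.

PUSH -1 : [-1]
PUSH -9 : [-1, -9]
OVER    : [-1, -9, -1]
ROT     : [-9, -1, -1]
SWAP    : [-9, -1, -1]
MUL     : [-9, 1]
ADD     : [-8]
PUSH 12 : [-8, 12]
DUP     : [-8, 12, 12]

[-8, 12, 12]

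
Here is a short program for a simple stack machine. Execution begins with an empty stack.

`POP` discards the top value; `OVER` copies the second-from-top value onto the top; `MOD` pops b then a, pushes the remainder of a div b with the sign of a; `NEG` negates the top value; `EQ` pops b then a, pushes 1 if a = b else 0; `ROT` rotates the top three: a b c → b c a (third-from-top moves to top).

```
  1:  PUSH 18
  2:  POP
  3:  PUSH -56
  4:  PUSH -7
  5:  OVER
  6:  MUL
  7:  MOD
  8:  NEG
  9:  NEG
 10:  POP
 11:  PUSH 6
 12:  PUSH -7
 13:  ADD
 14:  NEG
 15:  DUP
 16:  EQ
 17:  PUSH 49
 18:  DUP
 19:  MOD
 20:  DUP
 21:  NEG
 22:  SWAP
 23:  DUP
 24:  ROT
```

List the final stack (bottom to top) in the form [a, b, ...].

PUSH 18   18
POP       (empty)
PUSH -56  -56
PUSH -7   -56 -7
OVER      -56 -7 -56
MUL       -56 392
MOD       -56
NEG       56
NEG       -56
POP       (empty)
PUSH 6    6
PUSH -7   6 -7
ADD       -1
NEG       1
DUP       1 1
EQ        1
PUSH 49   1 49
DUP       1 49 49
MOD       1 0
DUP       1 0 0
NEG       1 0 0
SWAP      1 0 0
DUP       1 0 0 0
ROT       1 0 0 0

[1, 0, 0, 0]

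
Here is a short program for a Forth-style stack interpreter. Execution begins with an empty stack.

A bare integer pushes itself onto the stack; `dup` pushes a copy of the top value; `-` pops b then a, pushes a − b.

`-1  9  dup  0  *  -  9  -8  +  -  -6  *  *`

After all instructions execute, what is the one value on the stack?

-1   -1
9    -1 9
dup  -1 9 9
0    -1 9 9 0
*    -1 9 0
-    -1 9
9    -1 9 9
-8   -1 9 9 -8
+    -1 9 1
-    -1 8
-6   -1 8 -6
*    -1 -48
*    48

48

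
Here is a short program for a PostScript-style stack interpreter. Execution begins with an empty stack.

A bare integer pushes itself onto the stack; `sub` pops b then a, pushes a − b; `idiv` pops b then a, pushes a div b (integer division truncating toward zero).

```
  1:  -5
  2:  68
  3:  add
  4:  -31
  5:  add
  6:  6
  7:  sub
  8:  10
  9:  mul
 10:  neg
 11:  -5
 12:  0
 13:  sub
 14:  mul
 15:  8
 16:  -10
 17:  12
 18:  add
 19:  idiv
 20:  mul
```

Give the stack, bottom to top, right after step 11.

[-260, -5]

-5  -> -5
68  -> -5 68
add -> 63
-31 -> 63 -31
add -> 32
6   -> 32 6
sub -> 26
10  -> 26 10
mul -> 260
neg -> -260
-5  -> -260 -5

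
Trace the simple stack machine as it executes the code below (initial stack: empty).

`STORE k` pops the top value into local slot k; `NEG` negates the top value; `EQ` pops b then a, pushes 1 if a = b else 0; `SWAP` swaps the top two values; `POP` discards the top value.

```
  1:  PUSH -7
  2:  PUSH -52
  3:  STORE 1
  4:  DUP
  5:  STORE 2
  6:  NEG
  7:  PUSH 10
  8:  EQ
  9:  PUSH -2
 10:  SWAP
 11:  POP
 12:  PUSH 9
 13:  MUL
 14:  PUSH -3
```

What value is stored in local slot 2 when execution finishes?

-7

PUSH -7   [-7]
PUSH -52  [-7, -52]
STORE 1   [-7]
DUP       [-7, -7]
STORE 2   [-7]
NEG       [7]
PUSH 10   [7, 10]
EQ        [0]
PUSH -2   [0, -2]
SWAP      [-2, 0]
POP       [-2]
PUSH 9    [-2, 9]
MUL       [-18]
PUSH -3   [-18, -3]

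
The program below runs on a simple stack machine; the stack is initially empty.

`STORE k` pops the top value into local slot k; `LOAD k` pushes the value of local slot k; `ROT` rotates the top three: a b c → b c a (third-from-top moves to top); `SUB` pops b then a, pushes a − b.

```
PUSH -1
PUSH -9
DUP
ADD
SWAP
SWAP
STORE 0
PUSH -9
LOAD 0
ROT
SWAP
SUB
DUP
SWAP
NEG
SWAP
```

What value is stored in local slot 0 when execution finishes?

PUSH -1 : [-1]
PUSH -9 : [-1, -9]
DUP     : [-1, -9, -9]
ADD     : [-1, -18]
SWAP    : [-18, -1]
SWAP    : [-1, -18]
STORE 0 : [-1]
PUSH -9 : [-1, -9]
LOAD 0  : [-1, -9, -18]
ROT     : [-9, -18, -1]
SWAP    : [-9, -1, -18]
SUB     : [-9, 17]
DUP     : [-9, 17, 17]
SWAP    : [-9, 17, 17]
NEG     : [-9, 17, -17]
SWAP    : [-9, -17, 17]

-18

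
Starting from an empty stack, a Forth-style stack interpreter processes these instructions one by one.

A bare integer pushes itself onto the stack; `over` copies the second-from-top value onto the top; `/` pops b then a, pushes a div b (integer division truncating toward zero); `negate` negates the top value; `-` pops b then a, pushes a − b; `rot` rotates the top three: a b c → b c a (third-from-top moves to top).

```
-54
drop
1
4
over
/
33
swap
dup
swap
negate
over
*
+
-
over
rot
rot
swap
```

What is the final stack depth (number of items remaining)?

3

-54    : [-54]
drop   : []
1      : [1]
4      : [1, 4]
over   : [1, 4, 1]
/      : [1, 4]
33     : [1, 4, 33]
swap   : [1, 33, 4]
dup    : [1, 33, 4, 4]
swap   : [1, 33, 4, 4]
negate : [1, 33, 4, -4]
over   : [1, 33, 4, -4, 4]
*      : [1, 33, 4, -16]
+      : [1, 33, -12]
-      : [1, 45]
over   : [1, 45, 1]
rot    : [45, 1, 1]
rot    : [1, 1, 45]
swap   : [1, 45, 1]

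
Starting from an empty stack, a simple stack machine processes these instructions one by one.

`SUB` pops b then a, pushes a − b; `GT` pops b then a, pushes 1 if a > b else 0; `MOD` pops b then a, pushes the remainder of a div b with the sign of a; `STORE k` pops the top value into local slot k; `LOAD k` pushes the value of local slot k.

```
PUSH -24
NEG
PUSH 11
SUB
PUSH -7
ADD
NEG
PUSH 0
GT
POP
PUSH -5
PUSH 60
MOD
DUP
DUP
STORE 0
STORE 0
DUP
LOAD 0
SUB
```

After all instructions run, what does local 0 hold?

PUSH -24 → [-24]
NEG      → [24]
PUSH 11  → [24, 11]
SUB      → [13]
PUSH -7  → [13, -7]
ADD      → [6]
NEG      → [-6]
PUSH 0   → [-6, 0]
GT       → [0]
POP      → []
PUSH -5  → [-5]
PUSH 60  → [-5, 60]
MOD      → [-5]
DUP      → [-5, -5]
DUP      → [-5, -5, -5]
STORE 0  → [-5, -5]
STORE 0  → [-5]
DUP      → [-5, -5]
LOAD 0   → [-5, -5, -5]
SUB      → [-5, 0]

-5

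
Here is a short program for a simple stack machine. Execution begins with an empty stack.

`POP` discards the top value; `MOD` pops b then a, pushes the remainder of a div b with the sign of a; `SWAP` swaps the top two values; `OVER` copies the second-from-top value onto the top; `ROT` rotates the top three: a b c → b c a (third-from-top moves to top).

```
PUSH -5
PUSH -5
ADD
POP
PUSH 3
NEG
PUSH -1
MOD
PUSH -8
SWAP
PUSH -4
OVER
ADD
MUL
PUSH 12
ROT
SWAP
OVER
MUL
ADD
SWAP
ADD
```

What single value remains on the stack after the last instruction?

-104

PUSH -5 : [-5]
PUSH -5 : [-5, -5]
ADD     : [-10]
POP     : []
PUSH 3  : [3]
NEG     : [-3]
PUSH -1 : [-3, -1]
MOD     : [0]
PUSH -8 : [0, -8]
SWAP    : [-8, 0]
PUSH -4 : [-8, 0, -4]
OVER    : [-8, 0, -4, 0]
ADD     : [-8, 0, -4]
MUL     : [-8, 0]
PUSH 12 : [-8, 0, 12]
ROT     : [0, 12, -8]
SWAP    : [0, -8, 12]
OVER    : [0, -8, 12, -8]
MUL     : [0, -8, -96]
ADD     : [0, -104]
SWAP    : [-104, 0]
ADD     : [-104]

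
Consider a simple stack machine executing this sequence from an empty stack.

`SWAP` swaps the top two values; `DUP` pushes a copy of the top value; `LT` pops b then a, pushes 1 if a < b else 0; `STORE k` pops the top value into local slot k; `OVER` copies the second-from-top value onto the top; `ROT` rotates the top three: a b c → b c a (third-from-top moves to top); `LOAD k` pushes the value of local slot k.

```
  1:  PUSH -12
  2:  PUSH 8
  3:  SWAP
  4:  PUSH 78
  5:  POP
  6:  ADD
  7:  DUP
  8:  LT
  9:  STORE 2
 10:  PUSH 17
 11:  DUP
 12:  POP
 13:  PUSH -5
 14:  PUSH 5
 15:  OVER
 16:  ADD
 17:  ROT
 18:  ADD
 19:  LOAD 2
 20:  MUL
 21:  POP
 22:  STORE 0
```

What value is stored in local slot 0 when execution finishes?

-5

PUSH -12 → -12
PUSH 8   → -12 8
SWAP     → 8 -12
PUSH 78  → 8 -12 78
POP      → 8 -12
ADD      → -4
DUP      → -4 -4
LT       → 0
STORE 2  → (empty)
PUSH 17  → 17
DUP      → 17 17
POP      → 17
PUSH -5  → 17 -5
PUSH 5   → 17 -5 5
OVER     → 17 -5 5 -5
ADD      → 17 -5 0
ROT      → -5 0 17
ADD      → -5 17
LOAD 2   → -5 17 0
MUL      → -5 0
POP      → -5
STORE 0  → (empty)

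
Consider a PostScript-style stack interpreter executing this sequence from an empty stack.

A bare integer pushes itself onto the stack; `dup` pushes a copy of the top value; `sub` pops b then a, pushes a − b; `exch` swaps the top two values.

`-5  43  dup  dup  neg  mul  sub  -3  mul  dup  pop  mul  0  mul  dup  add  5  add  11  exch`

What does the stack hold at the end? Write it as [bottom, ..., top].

-5   : -5
43   : -5 43
dup  : -5 43 43
dup  : -5 43 43 43
neg  : -5 43 43 -43
mul  : -5 43 -1849
sub  : -5 1892
-3   : -5 1892 -3
mul  : -5 -5676
dup  : -5 -5676 -5676
pop  : -5 -5676
mul  : 28380
0    : 28380 0
mul  : 0
dup  : 0 0
add  : 0
5    : 0 5
add  : 5
11   : 5 11
exch : 11 5

[11, 5]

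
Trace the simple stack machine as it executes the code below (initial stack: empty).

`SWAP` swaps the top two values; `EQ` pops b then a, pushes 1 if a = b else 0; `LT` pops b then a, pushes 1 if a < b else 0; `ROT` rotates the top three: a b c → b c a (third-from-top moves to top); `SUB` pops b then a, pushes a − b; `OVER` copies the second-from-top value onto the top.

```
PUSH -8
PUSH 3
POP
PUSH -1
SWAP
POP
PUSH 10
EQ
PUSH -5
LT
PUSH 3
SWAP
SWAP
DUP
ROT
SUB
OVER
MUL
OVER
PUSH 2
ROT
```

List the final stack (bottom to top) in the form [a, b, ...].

PUSH -8  -8
PUSH 3   -8 3
POP      -8
PUSH -1  -8 -1
SWAP     -1 -8
POP      -1
PUSH 10  -1 10
EQ       0
PUSH -5  0 -5
LT       0
PUSH 3   0 3
SWAP     3 0
SWAP     0 3
DUP      0 3 3
ROT      3 3 0
SUB      3 3
OVER     3 3 3
MUL      3 9
OVER     3 9 3
PUSH 2   3 9 3 2
ROT      3 3 2 9

[3, 3, 2, 9]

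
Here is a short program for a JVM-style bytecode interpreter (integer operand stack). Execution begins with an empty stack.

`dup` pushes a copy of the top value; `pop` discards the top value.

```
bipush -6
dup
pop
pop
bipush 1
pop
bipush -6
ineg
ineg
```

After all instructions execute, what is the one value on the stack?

-6

bipush -6 → [-6]
dup       → [-6, -6]
pop       → [-6]
pop       → []
bipush 1  → [1]
pop       → []
bipush -6 → [-6]
ineg      → [6]
ineg      → [-6]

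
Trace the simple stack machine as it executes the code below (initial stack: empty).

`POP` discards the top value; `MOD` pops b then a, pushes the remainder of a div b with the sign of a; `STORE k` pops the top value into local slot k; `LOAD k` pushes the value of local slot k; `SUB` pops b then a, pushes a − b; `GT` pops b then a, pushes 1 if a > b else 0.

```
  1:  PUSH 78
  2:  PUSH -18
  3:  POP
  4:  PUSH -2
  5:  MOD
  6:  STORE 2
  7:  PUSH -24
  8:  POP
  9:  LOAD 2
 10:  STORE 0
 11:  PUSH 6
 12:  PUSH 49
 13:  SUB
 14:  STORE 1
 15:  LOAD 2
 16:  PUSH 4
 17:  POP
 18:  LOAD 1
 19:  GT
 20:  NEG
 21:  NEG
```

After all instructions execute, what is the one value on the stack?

PUSH 78  -> [78]
PUSH -18 -> [78, -18]
POP      -> [78]
PUSH -2  -> [78, -2]
MOD      -> [0]
STORE 2  -> []
PUSH -24 -> [-24]
POP      -> []
LOAD 2   -> [0]
STORE 0  -> []
PUSH 6   -> [6]
PUSH 49  -> [6, 49]
SUB      -> [-43]
STORE 1  -> []
LOAD 2   -> [0]
PUSH 4   -> [0, 4]
POP      -> [0]
LOAD 1   -> [0, -43]
GT       -> [1]
NEG      -> [-1]
NEG      -> [1]

1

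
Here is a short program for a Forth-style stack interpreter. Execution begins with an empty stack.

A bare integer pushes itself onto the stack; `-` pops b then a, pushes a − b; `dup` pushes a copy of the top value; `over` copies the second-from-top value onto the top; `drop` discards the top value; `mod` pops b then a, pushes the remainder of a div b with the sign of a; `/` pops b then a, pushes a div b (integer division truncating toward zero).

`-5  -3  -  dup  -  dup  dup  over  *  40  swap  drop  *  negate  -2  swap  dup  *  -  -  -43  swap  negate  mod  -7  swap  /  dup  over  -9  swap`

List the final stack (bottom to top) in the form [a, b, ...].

[7, 7, -9, 7]

-5     : -5
-3     : -5 -3
-      : -2
dup    : -2 -2
-      : 0
dup    : 0 0
dup    : 0 0 0
over   : 0 0 0 0
*      : 0 0 0
40     : 0 0 0 40
swap   : 0 0 40 0
drop   : 0 0 40
*      : 0 0
negate : 0 0
-2     : 0 0 -2
swap   : 0 -2 0
dup    : 0 -2 0 0
*      : 0 -2 0
-      : 0 -2
-      : 2
-43    : 2 -43
swap   : -43 2
negate : -43 -2
mod    : -1
-7     : -1 -7
swap   : -7 -1
/      : 7
dup    : 7 7
over   : 7 7 7
-9     : 7 7 7 -9
swap   : 7 7 -9 7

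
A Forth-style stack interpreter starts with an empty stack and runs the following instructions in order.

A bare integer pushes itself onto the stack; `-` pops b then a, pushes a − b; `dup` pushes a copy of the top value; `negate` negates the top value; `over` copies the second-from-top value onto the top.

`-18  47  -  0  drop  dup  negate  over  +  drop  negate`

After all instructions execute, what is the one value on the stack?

65

-18    -> [-18]
47     -> [-18, 47]
-      -> [-65]
0      -> [-65, 0]
drop   -> [-65]
dup    -> [-65, -65]
negate -> [-65, 65]
over   -> [-65, 65, -65]
+      -> [-65, 0]
drop   -> [-65]
negate -> [65]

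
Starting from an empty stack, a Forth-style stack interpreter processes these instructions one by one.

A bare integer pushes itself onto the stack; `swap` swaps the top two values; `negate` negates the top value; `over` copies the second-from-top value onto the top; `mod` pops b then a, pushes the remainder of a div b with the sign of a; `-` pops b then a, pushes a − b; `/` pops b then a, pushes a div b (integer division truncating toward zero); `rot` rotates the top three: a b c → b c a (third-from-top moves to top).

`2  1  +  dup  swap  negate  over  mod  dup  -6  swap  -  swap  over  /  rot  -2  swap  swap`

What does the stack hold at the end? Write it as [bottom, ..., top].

2       2
1       2 1
+       3
dup     3 3
swap    3 3
negate  3 -3
over    3 -3 3
mod     3 0
dup     3 0 0
-6      3 0 0 -6
swap    3 0 -6 0
-       3 0 -6
swap    3 -6 0
over    3 -6 0 -6
/       3 -6 0
rot     -6 0 3
-2      -6 0 3 -2
swap    -6 0 -2 3
swap    -6 0 3 -2

[-6, 0, 3, -2]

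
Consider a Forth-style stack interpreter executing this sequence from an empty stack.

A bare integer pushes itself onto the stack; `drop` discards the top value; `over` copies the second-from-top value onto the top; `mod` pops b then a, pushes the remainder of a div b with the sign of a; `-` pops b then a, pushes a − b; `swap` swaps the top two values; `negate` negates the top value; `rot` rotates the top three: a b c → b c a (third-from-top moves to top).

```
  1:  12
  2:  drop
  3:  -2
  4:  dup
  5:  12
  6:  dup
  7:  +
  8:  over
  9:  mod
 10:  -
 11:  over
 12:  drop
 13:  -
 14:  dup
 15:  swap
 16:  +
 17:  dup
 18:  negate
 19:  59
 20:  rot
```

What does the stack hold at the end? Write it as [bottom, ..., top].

12     → 12
drop   → (empty)
-2     → -2
dup    → -2 -2
12     → -2 -2 12
dup    → -2 -2 12 12
+      → -2 -2 24
over   → -2 -2 24 -2
mod    → -2 -2 0
-      → -2 -2
over   → -2 -2 -2
drop   → -2 -2
-      → 0
dup    → 0 0
swap   → 0 0
+      → 0
dup    → 0 0
negate → 0 0
59     → 0 0 59
rot    → 0 59 0

[0, 59, 0]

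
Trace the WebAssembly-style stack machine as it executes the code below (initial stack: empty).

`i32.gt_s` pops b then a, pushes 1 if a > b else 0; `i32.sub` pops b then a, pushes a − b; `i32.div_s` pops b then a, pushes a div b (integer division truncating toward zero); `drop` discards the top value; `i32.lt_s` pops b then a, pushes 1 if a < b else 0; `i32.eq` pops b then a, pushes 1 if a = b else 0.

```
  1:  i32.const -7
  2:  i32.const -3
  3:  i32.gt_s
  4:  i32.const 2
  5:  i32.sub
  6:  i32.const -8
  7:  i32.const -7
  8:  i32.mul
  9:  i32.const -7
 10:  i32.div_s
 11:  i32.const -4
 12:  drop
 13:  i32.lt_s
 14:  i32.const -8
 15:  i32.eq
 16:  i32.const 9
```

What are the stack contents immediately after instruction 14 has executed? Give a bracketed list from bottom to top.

[0, -8]

i32.const -7 → [-7]
i32.const -3 → [-7, -3]
i32.gt_s     → [0]
i32.const 2  → [0, 2]
i32.sub      → [-2]
i32.const -8 → [-2, -8]
i32.const -7 → [-2, -8, -7]
i32.mul      → [-2, 56]
i32.const -7 → [-2, 56, -7]
i32.div_s    → [-2, -8]
i32.const -4 → [-2, -8, -4]
drop         → [-2, -8]
i32.lt_s     → [0]
i32.const -8 → [0, -8]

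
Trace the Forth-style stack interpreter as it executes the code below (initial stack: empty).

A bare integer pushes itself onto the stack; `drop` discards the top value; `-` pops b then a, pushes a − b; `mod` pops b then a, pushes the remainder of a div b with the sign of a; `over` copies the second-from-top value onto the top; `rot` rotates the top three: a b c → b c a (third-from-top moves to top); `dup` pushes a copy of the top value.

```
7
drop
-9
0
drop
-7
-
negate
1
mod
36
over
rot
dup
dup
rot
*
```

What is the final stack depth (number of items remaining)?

4

7      : 7
drop   : (empty)
-9     : -9
0      : -9 0
drop   : -9
-7     : -9 -7
-      : -2
negate : 2
1      : 2 1
mod    : 0
36     : 0 36
over   : 0 36 0
rot    : 36 0 0
dup    : 36 0 0 0
dup    : 36 0 0 0 0
rot    : 36 0 0 0 0
*      : 36 0 0 0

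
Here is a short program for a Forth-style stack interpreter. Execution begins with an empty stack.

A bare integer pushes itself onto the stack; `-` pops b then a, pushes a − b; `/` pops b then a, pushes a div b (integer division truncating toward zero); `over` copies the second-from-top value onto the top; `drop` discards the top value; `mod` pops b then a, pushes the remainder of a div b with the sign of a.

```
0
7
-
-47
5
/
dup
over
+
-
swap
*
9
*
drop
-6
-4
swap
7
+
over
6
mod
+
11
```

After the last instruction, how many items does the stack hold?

0    -> [0]
7    -> [0, 7]
-    -> [-7]
-47  -> [-7, -47]
5    -> [-7, -47, 5]
/    -> [-7, -9]
dup  -> [-7, -9, -9]
over -> [-7, -9, -9, -9]
+    -> [-7, -9, -18]
-    -> [-7, 9]
swap -> [9, -7]
*    -> [-63]
9    -> [-63, 9]
*    -> [-567]
drop -> []
-6   -> [-6]
-4   -> [-6, -4]
swap -> [-4, -6]
7    -> [-4, -6, 7]
+    -> [-4, 1]
over -> [-4, 1, -4]
6    -> [-4, 1, -4, 6]
mod  -> [-4, 1, -4]
+    -> [-4, -3]
11   -> [-4, -3, 11]

3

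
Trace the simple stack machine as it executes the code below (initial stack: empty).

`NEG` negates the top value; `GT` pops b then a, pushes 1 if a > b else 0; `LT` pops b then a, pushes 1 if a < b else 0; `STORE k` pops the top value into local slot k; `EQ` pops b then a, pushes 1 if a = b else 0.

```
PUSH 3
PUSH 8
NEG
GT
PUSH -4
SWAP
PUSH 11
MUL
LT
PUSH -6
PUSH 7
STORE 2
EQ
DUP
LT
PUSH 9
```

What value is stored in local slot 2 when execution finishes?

PUSH 3   [3]
PUSH 8   [3, 8]
NEG      [3, -8]
GT       [1]
PUSH -4  [1, -4]
SWAP     [-4, 1]
PUSH 11  [-4, 1, 11]
MUL      [-4, 11]
LT       [1]
PUSH -6  [1, -6]
PUSH 7   [1, -6, 7]
STORE 2  [1, -6]
EQ       [0]
DUP      [0, 0]
LT       [0]
PUSH 9   [0, 9]

7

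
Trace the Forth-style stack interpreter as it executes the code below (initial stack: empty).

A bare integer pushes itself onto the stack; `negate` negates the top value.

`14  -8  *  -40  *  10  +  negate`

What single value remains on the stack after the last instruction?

14     : 14
-8     : 14 -8
*      : -112
-40    : -112 -40
*      : 4480
10     : 4480 10
+      : 4490
negate : -4490

-4490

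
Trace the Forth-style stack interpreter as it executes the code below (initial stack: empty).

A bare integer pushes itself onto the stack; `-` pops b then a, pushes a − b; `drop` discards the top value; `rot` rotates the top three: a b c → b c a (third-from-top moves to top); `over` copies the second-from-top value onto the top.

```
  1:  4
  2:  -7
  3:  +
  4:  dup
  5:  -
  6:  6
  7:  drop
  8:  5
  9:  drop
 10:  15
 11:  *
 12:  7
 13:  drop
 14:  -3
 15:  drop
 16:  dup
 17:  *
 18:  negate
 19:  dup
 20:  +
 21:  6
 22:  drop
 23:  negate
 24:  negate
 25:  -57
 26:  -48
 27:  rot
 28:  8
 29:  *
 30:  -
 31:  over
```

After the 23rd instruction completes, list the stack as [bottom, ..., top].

4       [4]
-7      [4, -7]
+       [-3]
dup     [-3, -3]
-       [0]
6       [0, 6]
drop    [0]
5       [0, 5]
drop    [0]
15      [0, 15]
*       [0]
7       [0, 7]
drop    [0]
-3      [0, -3]
drop    [0]
dup     [0, 0]
*       [0]
negate  [0]
dup     [0, 0]
+       [0]
6       [0, 6]
drop    [0]
negate  [0]

[0]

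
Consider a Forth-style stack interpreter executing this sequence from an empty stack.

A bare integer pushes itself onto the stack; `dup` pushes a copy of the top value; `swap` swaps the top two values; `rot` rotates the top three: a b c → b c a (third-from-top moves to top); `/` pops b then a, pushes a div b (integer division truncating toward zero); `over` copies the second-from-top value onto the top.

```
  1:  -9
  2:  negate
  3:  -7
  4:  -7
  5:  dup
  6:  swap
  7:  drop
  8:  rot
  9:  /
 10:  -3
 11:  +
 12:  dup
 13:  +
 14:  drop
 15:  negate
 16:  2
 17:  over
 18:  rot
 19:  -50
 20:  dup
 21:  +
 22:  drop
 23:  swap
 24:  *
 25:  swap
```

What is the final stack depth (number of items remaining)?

2

-9      -9
negate  9
-7      9 -7
-7      9 -7 -7
dup     9 -7 -7 -7
swap    9 -7 -7 -7
drop    9 -7 -7
rot     -7 -7 9
/       -7 0
-3      -7 0 -3
+       -7 -3
dup     -7 -3 -3
+       -7 -6
drop    -7
negate  7
2       7 2
over    7 2 7
rot     2 7 7
-50     2 7 7 -50
dup     2 7 7 -50 -50
+       2 7 7 -100
drop    2 7 7
swap    2 7 7
*       2 49
swap    49 2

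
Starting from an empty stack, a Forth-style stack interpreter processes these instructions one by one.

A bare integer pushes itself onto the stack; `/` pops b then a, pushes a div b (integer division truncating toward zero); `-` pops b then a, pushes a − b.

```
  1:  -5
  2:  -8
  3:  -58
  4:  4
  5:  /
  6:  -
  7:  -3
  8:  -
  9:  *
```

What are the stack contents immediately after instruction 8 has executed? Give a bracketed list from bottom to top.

[-5, 9]

-5  : -5
-8  : -5 -8
-58 : -5 -8 -58
4   : -5 -8 -58 4
/   : -5 -8 -14
-   : -5 6
-3  : -5 6 -3
-   : -5 9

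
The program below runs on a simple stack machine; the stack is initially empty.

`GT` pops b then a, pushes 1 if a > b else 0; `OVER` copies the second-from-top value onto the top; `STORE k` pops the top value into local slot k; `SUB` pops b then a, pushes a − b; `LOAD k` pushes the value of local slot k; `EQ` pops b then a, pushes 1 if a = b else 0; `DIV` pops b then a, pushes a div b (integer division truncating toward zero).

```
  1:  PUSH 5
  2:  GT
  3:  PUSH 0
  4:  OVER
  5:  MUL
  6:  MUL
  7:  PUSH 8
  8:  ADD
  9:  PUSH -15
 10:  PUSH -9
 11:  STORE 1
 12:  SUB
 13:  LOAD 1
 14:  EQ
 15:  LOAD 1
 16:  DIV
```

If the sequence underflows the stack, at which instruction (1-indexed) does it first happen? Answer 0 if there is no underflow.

PUSH 5  5
GT  — needs 2 operands, stack has 1 → underflow

2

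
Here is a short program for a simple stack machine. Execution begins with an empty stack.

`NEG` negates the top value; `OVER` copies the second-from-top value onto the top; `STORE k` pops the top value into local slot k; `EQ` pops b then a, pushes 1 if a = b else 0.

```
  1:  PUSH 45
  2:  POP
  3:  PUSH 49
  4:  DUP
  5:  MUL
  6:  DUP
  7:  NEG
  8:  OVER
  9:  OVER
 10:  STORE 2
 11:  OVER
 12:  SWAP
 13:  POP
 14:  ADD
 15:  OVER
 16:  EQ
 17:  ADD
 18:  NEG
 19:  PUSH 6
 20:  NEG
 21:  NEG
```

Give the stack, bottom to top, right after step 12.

[2401, -2401, -2401, 2401]

PUSH 45 : 45
POP     : (empty)
PUSH 49 : 49
DUP     : 49 49
MUL     : 2401
DUP     : 2401 2401
NEG     : 2401 -2401
OVER    : 2401 -2401 2401
OVER    : 2401 -2401 2401 -2401
STORE 2 : 2401 -2401 2401
OVER    : 2401 -2401 2401 -2401
SWAP    : 2401 -2401 -2401 2401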